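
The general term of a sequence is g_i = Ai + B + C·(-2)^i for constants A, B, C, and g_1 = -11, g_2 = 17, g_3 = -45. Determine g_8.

Write the equations: A + B - 2C = -11; 2A + B + 4C = 17; 3A + B - 8C = -45.
Subtracting the first from the second: A + 6C = 28.
Subtracting the second from the third: A - 12C = -62.
Solving: C = 5, A = -2, then B = 1.
Therefore g_8 = -16 + 1 + 5·256 = 1265.

1265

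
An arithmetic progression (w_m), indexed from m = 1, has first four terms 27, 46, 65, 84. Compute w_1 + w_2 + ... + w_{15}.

2400

Common difference d = 19.
w_m = 27 + (m - 1)·19.
w_{15} = 293; S = 15·(27 + 293)/2 = 2400.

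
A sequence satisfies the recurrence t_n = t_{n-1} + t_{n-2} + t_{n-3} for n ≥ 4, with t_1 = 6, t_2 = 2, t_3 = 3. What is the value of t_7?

57

t_4 = 11; t_5 = 16; t_6 = 30; t_7 = 57.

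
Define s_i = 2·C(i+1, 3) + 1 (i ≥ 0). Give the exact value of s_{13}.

729

C(14, 3) = 364, so s_{13} = 729.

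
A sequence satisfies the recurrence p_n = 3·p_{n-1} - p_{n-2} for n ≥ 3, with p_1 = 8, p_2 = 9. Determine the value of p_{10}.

15360

p_3 = 19; p_4 = 48; p_5 = 125; p_6 = 327; p_7 = 856; p_8 = 2241; p_9 = 5867; p_{10} = 15360.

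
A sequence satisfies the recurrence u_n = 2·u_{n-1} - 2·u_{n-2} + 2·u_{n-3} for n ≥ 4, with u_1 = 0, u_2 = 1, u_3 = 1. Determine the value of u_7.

4

Compute successive terms:
u_4 = 0;  u_5 = 0;  u_6 = 2;  u_7 = 4.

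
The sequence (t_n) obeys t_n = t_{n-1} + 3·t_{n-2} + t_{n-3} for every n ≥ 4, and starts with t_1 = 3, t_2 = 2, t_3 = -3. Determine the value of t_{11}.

741

Compute successive terms:
t_4 = 6;  t_5 = -1;  t_6 = 14;  t_7 = 17;  t_8 = 58;  t_9 = 123;  t_{10} = 314;  t_{11} = 741.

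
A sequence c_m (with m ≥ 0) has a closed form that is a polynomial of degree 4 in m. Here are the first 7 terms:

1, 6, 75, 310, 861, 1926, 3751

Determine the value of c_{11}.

36246

1st diffs: 5, 69, 235, 551, 1065, 1825.
2nd diffs: 64, 166, 316, 514, 760.
3rd diffs: 102, 150, 198, 246.
4th diffs: 48, 48, 48 (constant).
So c_m = 2m^4 + 5m^3 + 3m^2 - 5m + 1.
Evaluating at m = 11 gives c_{11} = 36246.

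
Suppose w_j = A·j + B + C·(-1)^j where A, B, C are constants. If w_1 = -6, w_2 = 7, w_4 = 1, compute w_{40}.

-107

The three given values yield: A + B - C = -6; 2A + B + C = 7; 4A + B + C = 1.
Subtracting the first from the second: A + 2C = 13.
Subtracting the second from the third: 2A = -6.
Solving: C = 8, A = -3, then B = 5.
Therefore w_{40} = -120 + 5 + 8·1 = -107.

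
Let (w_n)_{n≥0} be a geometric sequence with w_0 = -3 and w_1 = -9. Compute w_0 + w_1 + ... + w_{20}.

Common ratio r = 3.
w_n = (-3)·3^(n-0).
S = (-3)·(3^21 - 1)/(3 - 1) = (-3)·(10460353203 - 1)/(2) = -15690529803.

-15690529803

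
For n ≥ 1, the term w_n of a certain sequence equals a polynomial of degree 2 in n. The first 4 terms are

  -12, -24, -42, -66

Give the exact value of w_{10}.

1st diffs: -12, -18, -24.
2nd diffs: -6, -6 (constant).
Newton forward-difference form: w_n = -12 + (-12)·C(n-1,1) + (-6)·C(n-1,2).
At n = 10: n-1 = 9, so w_{10} = -12 - 108 - 216 = -336.

-336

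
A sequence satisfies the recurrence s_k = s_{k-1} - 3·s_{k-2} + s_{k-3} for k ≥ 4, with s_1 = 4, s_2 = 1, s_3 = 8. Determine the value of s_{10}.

-275

Iterate the recurrence:
s_4 = 9;  s_5 = -14;  s_6 = -33;  s_7 = 18;  s_8 = 103;  s_9 = 16;  s_{10} = -275.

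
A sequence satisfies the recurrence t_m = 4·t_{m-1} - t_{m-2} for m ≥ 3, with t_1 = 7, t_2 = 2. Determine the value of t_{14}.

Step forward from the initial values:
t_3 = 1; t_4 = 2; t_5 = 7; …; t_{11} = 18817; t_{12} = 70226; t_{13} = 262087; t_{14} = 978122.

978122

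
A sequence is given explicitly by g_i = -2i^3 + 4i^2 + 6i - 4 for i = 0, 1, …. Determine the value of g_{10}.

g_{10} = -2·10^3 + 4·10^2 + 6·10 - 4 = -1544.

-1544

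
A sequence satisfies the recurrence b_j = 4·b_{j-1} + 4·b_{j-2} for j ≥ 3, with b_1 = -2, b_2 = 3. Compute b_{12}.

7896064

Step forward from the initial values:
b_3 = 4  b_4 = 28  b_5 = 128  b_6 = 624  b_7 = 3008  b_8 = 14528  b_9 = 70144  b_{10} = 338688  b_{11} = 1635328  b_{12} = 7896064.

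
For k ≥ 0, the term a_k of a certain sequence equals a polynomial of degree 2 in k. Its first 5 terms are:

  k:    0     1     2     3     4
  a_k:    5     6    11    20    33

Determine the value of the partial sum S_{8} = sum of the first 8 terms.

292

1st diffs: 1, 5, 9, 13.
2nd diffs: 4, 4, 4 (constant).
Newton forward-difference form: a_k = 5 + 1·C(k,1) + 4·C(k,2).
Continuing: 50, 71, 96.
Summing k = 0..7 (8 terms) gives 292.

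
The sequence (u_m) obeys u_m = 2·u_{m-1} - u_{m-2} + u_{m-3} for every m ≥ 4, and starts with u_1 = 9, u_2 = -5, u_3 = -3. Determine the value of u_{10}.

Compute successive terms:
u_4 = 8; u_5 = 14; u_6 = 17; u_7 = 28; u_8 = 53; u_9 = 95; u_{10} = 165.

165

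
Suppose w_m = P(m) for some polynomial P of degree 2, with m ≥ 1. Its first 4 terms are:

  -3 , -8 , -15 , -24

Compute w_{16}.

-288

1st diffs: -5, -7, -9.
2nd diffs: -2, -2 (constant).
Newton forward-difference form: w_m = -3 + (-5)·C(m-1,1) + (-2)·C(m-1,2).
At m = 16: m-1 = 15, so w_{16} = -3 - 75 - 210 = -288.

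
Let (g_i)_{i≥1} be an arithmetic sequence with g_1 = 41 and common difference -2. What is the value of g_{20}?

3

g_i = 41 + (i - 1)·(-2).
g_{20} = 41 + 19·(-2) = 3.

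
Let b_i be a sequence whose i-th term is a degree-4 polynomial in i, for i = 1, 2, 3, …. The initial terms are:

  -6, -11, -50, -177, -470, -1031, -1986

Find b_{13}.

-26070

1st diffs: -5, -39, -127, -293, -561, -955.
2nd diffs: -34, -88, -166, -268, -394.
3rd diffs: -54, -78, -102, -126.
4th diffs: -24, -24, -24 (constant).
Newton forward-difference form: b_i = -6 + (-5)·C(i-1,1) + (-34)·C(i-1,2) + (-54)·C(i-1,3) + (-24)·C(i-1,4).
At i = 13: i-1 = 12, so b_{13} = -6 - 60 - 2244 - 11880 - 11880 = -26070.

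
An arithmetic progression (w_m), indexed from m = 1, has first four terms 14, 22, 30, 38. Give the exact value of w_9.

Common difference d = 8.
w_m = 14 + (m - 1)·8.
w_9 = 14 + 8·8 = 78.

78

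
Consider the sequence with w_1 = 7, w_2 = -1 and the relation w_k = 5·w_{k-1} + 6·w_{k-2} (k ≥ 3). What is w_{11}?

51828157

Applying the relation repeatedly:
w_3 = 37; w_4 = 179; w_5 = 1117; w_6 = 6659; w_7 = 39997; w_8 = 239939; w_9 = 1439677; w_{10} = 8638019; w_{11} = 51828157.
(Characteristic roots are 6 and -1.)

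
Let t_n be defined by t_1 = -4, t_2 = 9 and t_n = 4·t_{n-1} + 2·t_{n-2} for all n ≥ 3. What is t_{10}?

Step forward from the initial values:
t_3 = 28; t_4 = 130; t_5 = 576; t_6 = 2564; t_7 = 11408; t_8 = 50760; t_9 = 225856; t_{10} = 1004944.

1004944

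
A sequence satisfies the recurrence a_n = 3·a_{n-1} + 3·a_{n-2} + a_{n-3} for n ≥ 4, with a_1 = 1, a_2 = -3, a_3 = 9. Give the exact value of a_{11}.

260529

Applying the relation repeatedly:
a_4 = 19, a_5 = 81, a_6 = 309, a_7 = 1189, a_8 = 4575, a_9 = 17601, a_{10} = 67717, a_{11} = 260529.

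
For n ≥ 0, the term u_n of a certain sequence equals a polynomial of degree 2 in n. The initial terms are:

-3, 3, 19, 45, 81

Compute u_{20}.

2017

1st diffs: 6, 16, 26, 36.
2nd diffs: 10, 10, 10 (constant).
Newton forward-difference form: u_n = -3 + 6·C(n,1) + 10·C(n,2).
At n = 20: n = 20, so u_{20} = -3 + 120 + 1900 = 2017.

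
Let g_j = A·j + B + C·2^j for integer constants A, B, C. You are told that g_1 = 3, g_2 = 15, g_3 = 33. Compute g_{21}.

Plug in j = 1, 2, 3: A + B + 2C = 3; 2A + B + 4C = 15; 3A + B + 8C = 33.
Subtracting the first from the second: A + 2C = 12.
Subtracting the second from the third: A + 4C = 18.
Solving: C = 3, A = 6, then B = -9.
Hence g_{21} = 6·21 + (-9) + 3·2097152 = 6291573.

6291573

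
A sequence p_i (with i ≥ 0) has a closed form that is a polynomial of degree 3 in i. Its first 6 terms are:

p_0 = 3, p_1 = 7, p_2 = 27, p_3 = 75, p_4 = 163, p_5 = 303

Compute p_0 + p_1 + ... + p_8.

1st diffs: 4, 20, 48, 88, 140.
2nd diffs: 16, 28, 40, 52.
3rd diffs: 12, 12, 12 (constant).
Newton forward-difference form: p_i = 3 + 4·C(i,1) + 16·C(i,2) + 12·C(i,3).
Continuing: 507, 787, 1155.
Summing i = 0..8 (9 terms) gives 3027.

3027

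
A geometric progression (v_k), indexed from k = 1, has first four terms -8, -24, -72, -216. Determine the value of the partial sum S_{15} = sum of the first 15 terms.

-57395624

Common ratio r = 3.
v_k = (-8)·3^(k-1).
S = (-8)·(3^15 - 1)/(3 - 1) = (-8)·(14348907 - 1)/(2) = -57395624.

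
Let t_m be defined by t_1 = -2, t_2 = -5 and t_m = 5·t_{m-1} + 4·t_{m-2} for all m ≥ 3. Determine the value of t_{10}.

Compute successive terms:
t_3 = -33; t_4 = -185; t_5 = -1057; t_6 = -6025; t_7 = -34353; t_8 = -195865; t_9 = -1116737; t_{10} = -6367145.

-6367145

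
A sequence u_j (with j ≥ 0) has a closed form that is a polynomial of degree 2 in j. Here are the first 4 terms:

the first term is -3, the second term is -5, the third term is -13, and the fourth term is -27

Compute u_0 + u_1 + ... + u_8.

-603

1st diffs: -2, -8, -14.
2nd diffs: -6, -6 (constant).
So u_j = -3j^2 + j - 3.
Continuing: …, -47, -73, -105, -143, …, u_8 = -187.
Summing j = 0..8 (9 terms) gives -603.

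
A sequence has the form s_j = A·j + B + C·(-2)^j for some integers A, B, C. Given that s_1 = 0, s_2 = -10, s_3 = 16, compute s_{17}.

At j = 1, 2, 3: A + B - 2C = 0; 2A + B + 4C = -10; 3A + B - 8C = 16.
Subtracting the first from the second: A + 6C = -10.
Subtracting the second from the third: A - 12C = 26.
Solving: C = -2, A = 2, then B = -6.
Therefore s_{17} = 34 + (-6) + (-2)·(-131072) = 262172.

262172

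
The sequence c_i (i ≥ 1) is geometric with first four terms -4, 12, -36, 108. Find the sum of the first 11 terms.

-177148

Common ratio r = -3.
c_i = (-4)·(-3)^(i-1).
S = (-4)·((-3)^11 - 1)/(-3 - 1) = (-4)·(-177147 - 1)/(-4) = -177148.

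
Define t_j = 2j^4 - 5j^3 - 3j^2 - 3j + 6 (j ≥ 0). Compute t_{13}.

45597

t_{13} = 2·13^4 - 5·13^3 - 3·13^2 - 3·13 + 6 = 45597.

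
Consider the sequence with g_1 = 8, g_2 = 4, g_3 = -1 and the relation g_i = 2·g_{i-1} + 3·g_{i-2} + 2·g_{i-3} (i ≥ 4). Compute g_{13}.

Step forward from the initial values:
g_4 = 26;  g_5 = 57;  g_6 = 190;  g_7 = 603;  g_8 = 1890;  g_9 = 5969;  g_{10} = 18814;  g_{11} = 59315;  g_{12} = 187010;  g_{13} = 589593.

589593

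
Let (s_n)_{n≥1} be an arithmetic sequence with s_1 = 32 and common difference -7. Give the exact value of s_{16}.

s_n = 32 + (n - 1)·(-7).
s_{16} = 32 + 15·(-7) = -73.

-73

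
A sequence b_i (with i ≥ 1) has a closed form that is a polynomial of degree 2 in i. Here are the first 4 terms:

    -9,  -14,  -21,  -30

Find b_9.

1st diffs: -5, -7, -9.
2nd diffs: -2, -2 (constant).
So b_i = -i^2 - 2i - 6.
Evaluating at i = 9 gives b_9 = -105.

-105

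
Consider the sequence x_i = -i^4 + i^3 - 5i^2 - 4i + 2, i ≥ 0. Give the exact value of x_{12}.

-19774

x_{12} = -1·12^4 + 1·12^3 - 5·12^2 - 4·12 + 2 = -19774.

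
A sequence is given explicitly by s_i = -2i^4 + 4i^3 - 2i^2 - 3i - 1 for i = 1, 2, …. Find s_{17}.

-148020

s_{17} = -2·17^4 + 4·17^3 - 2·17^2 - 3·17 - 1 = -148020.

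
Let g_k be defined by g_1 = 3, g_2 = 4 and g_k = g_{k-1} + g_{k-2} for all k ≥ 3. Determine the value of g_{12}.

Applying the relation repeatedly:
g_3 = 7; g_4 = 11; g_5 = 18; g_6 = 29; g_7 = 47; g_8 = 76; g_9 = 123; g_{10} = 199; g_{11} = 322; g_{12} = 521.

521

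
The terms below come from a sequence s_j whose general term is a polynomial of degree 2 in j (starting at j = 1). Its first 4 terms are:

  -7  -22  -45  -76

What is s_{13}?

1st diffs: -15, -23, -31.
2nd diffs: -8, -8 (constant).
Newton forward-difference form: s_j = -7 + (-15)·C(j-1,1) + (-8)·C(j-1,2).
At j = 13: j-1 = 12, so s_{13} = -7 - 180 - 528 = -715.

-715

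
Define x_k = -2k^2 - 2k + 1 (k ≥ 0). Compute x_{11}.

x_{11} = -2·11^2 - 2·11 + 1 = -263.

-263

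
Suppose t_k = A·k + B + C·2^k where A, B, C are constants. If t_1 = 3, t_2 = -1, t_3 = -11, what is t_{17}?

-393175

At k = 1, 2, 3: A + B + 2C = 3; 2A + B + 4C = -1; 3A + B + 8C = -11.
Subtracting the first from the second: A + 2C = -4.
Subtracting the second from the third: A + 4C = -10.
Solving: C = -3, A = 2, then B = 7.
Hence t_{17} = 2·17 + 7 + (-3)·131072 = -393175.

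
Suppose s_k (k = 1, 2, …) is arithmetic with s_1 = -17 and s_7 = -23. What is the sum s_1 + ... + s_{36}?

-1242

Common difference d = (-23 - (-17)) / (7 - 1) = -1.
s_k = -17 + (k - 1)·(-1).
s_{36} = -52; S = 36·(-17 + (-52))/2 = -1242.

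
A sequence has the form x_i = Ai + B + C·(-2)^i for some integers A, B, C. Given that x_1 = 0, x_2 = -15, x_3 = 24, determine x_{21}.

Plug in i = 1, 2, 3: A + B - 2C = 0; 2A + B + 4C = -15; 3A + B - 8C = 24.
Subtracting the first from the second: A + 6C = -15.
Subtracting the second from the third: A - 12C = 39.
Solving: C = -3, A = 3, then B = -9.
Hence x_{21} = 3·21 + (-9) + (-3)·(-2097152) = 6291510.

6291510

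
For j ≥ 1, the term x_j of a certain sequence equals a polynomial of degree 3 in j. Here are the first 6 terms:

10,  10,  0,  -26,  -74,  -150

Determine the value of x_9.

1st diffs: 0, -10, -26, -48, -76.
2nd diffs: -10, -16, -22, -28.
3rd diffs: -6, -6, -6 (constant).
Newton forward-difference form: x_j = 10 + (-10)·C(j-1,2) + (-6)·C(j-1,3).
At j = 9: j-1 = 8, so x_9 = 10 - 280 - 336 = -606.

-606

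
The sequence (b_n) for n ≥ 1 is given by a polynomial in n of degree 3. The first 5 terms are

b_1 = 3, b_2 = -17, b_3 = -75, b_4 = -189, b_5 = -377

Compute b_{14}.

-8369

1st diffs: -20, -58, -114, -188.
2nd diffs: -38, -56, -74.
3rd diffs: -18, -18 (constant).
Newton forward-difference form: b_n = 3 + (-20)·C(n-1,1) + (-38)·C(n-1,2) + (-18)·C(n-1,3).
At n = 14: n-1 = 13, so b_{14} = 3 - 260 - 2964 - 5148 = -8369.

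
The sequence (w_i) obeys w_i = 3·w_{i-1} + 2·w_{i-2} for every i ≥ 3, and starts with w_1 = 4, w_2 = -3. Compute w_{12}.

-213825

w_3 = -1;  w_4 = -9;  w_5 = -29;  w_6 = -105;  w_7 = -373;  w_8 = -1329;  w_9 = -4733;  w_{10} = -16857;  w_{11} = -60037;  w_{12} = -213825.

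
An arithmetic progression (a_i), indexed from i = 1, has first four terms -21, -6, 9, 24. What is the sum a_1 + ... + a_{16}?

Common difference d = 15.
a_i = -21 + (i - 1)·15.
a_{16} = 204; S = 16·(-21 + 204)/2 = 1464.

1464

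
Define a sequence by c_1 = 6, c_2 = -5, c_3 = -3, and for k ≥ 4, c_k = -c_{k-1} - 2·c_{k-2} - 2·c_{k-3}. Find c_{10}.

-35

Iterate the recurrence:
c_4 = 1  c_5 = 15  c_6 = -11  c_7 = -21  c_8 = 13  c_9 = 51  c_{10} = -35.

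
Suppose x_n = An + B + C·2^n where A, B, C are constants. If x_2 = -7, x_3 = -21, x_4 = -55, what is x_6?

-283

The three given values yield: 2A + B + 4C = -7; 3A + B + 8C = -21; 4A + B + 16C = -55.
Subtracting the first from the second: A + 4C = -14.
Subtracting the second from the third: A + 8C = -34.
Solving: C = -5, A = 6, then B = 1.
Therefore x_6 = 36 + 1 + (-5)·64 = -283.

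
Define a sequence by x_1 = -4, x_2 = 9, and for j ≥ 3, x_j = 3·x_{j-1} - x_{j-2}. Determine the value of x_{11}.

71221

Step forward from the initial values:
x_3 = 31; x_4 = 84; x_5 = 221; x_6 = 579; x_7 = 1516; x_8 = 3969; x_9 = 10391; x_{10} = 27204; x_{11} = 71221.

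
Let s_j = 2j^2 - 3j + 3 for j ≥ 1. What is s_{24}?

s_{24} = 2·24^2 - 3·24 + 3 = 1083.

1083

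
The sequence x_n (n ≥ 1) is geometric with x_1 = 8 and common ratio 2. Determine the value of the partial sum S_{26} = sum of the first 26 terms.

536870904

x_n = 8·2^(n-1).
S = 8·(2^26 - 1)/(2 - 1) = 8·(67108864 - 1)/(1) = 536870904.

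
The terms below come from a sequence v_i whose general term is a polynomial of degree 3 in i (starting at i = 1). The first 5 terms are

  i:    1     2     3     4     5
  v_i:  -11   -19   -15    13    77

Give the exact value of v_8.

1st diffs: -8, 4, 28, 64.
2nd diffs: 12, 24, 36.
3rd diffs: 12, 12 (constant).
Newton forward-difference form: v_i = -11 + (-8)·C(i-1,1) + 12·C(i-1,2) + 12·C(i-1,3).
At i = 8: i-1 = 7, so v_8 = -11 - 56 + 252 + 420 = 605.

605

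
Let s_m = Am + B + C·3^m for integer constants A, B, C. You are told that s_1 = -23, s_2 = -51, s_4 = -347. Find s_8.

-26283

At m = 1, 2, 4: A + B + 3C = -23; 2A + B + 9C = -51; 4A + B + 81C = -347.
Subtracting the first from the second: A + 6C = -28.
Subtracting the second from the third: 2A + 72C = -296.
Solving: C = -4, A = -4, then B = -7.
Therefore s_8 = -32 + (-7) + (-4)·6561 = -26283.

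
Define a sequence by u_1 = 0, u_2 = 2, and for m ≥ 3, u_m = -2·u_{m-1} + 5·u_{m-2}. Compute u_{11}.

-97364

Iterate the recurrence:
u_3 = -4  u_4 = 18  u_5 = -56  u_6 = 202  u_7 = -684  u_8 = 2378  u_9 = -8176  u_{10} = 28242  u_{11} = -97364.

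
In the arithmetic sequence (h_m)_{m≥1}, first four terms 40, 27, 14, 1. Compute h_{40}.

-467

Common difference d = -13.
h_m = 40 + (m - 1)·(-13).
h_{40} = 40 + 39·(-13) = -467.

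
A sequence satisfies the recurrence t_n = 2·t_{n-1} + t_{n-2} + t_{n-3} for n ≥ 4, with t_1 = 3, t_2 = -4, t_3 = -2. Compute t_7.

-99

Compute successive terms:
t_4 = -5  t_5 = -16  t_6 = -39  t_7 = -99.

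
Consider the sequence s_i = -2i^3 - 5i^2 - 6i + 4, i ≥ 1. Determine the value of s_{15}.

s_{15} = -2·15^3 - 5·15^2 - 6·15 + 4 = -7961.

-7961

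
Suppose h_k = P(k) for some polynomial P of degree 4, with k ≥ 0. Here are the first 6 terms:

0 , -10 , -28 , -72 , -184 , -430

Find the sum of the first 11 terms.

1st diffs: -10, -18, -44, -112, -246.
2nd diffs: -8, -26, -68, -134.
3rd diffs: -18, -42, -66.
4th diffs: -24, -24 (constant).
Newton forward-difference form: h_k = (-10)·C(k,1) + (-8)·C(k,2) + (-18)·C(k,3) + (-24)·C(k,4).
Continuing: …, -900, -1708, -2992, -4914, …, h_{10} = -7660.
Summing k = 0..10 (11 terms) gives -18898.

-18898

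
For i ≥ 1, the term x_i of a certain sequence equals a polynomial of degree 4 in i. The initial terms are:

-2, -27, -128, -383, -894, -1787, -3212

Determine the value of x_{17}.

1st diffs: -25, -101, -255, -511, -893, -1425.
2nd diffs: -76, -154, -256, -382, -532.
3rd diffs: -78, -102, -126, -150.
4th diffs: -24, -24, -24 (constant).
Newton forward-difference form: x_i = -2 + (-25)·C(i-1,1) + (-76)·C(i-1,2) + (-78)·C(i-1,3) + (-24)·C(i-1,4).
At i = 17: i-1 = 16, so x_{17} = -2 - 400 - 9120 - 43680 - 43680 = -96882.

-96882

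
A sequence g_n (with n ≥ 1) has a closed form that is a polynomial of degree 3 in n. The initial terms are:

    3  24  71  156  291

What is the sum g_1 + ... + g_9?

1st diffs: 21, 47, 85, 135.
2nd diffs: 26, 38, 50.
3rd diffs: 12, 12 (constant).
Newton forward-difference form: g_n = 3 + 21·C(n-1,1) + 26·C(n-1,2) + 12·C(n-1,3).
Continuing: 488, 759, 1116, 1571.
Summing n = 1..9 (9 terms) gives 4479.

4479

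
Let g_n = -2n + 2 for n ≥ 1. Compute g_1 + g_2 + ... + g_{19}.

Over n = 1..19: Σn = 190.
Total = (-2)·190 + (2)·19 = -342.

-342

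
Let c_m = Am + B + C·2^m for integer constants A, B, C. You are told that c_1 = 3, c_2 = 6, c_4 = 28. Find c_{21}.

At m = 1, 2, 4: A + B + 2C = 3; 2A + B + 4C = 6; 4A + B + 16C = 28.
Subtracting the first from the second: A + 2C = 3.
Subtracting the second from the third: 2A + 12C = 22.
Solving: C = 2, A = -1, then B = 0.
So c_m = -1·m + 0 + 2·2^m; at m=21 this is 4194283.

4194283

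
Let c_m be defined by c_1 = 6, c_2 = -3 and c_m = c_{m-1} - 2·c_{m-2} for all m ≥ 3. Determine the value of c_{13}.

c_3 = -15  c_4 = -9  c_5 = 21  …  c_{10} = 87  c_{11} = 237  c_{12} = 63  c_{13} = -411.

-411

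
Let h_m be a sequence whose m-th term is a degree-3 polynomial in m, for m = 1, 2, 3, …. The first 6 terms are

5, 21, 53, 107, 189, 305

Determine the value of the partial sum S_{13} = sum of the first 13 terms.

1st diffs: 16, 32, 54, 82, 116.
2nd diffs: 16, 22, 28, 34.
3rd diffs: 6, 6, 6 (constant).
Newton forward-difference form: h_m = 5 + 16·C(m-1,1) + 16·C(m-1,2) + 6·C(m-1,3).
Continuing: …, 461, 663, 917, 1229, …, h_{13} = 2573.
Summing m = 1..13 (13 terms) gives 10179.

10179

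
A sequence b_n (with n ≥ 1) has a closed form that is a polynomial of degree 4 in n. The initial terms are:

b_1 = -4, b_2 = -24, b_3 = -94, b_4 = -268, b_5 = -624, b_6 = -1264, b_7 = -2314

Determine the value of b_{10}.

-9544

1st diffs: -20, -70, -174, -356, -640, -1050.
2nd diffs: -50, -104, -182, -284, -410.
3rd diffs: -54, -78, -102, -126.
4th diffs: -24, -24, -24 (constant).
So b_n = -n^4 + n^3 - 6n^2 + 6n - 4.
Evaluating at n = 10 gives b_{10} = -9544.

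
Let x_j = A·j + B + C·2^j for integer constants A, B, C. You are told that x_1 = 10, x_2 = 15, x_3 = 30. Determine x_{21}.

10485660

Plug in j = 1, 2, 3: A + B + 2C = 10; 2A + B + 4C = 15; 3A + B + 8C = 30.
Subtracting the first from the second: A + 2C = 5.
Subtracting the second from the third: A + 4C = 15.
Solving: C = 5, A = -5, then B = 5.
Hence x_{21} = -5·21 + 5 + 5·2097152 = 10485660.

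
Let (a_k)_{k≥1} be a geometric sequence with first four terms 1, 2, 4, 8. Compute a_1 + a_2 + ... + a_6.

63

Common ratio r = 2.
a_k = 1·2^(k-1).
S = 1·(2^6 - 1)/(2 - 1) = 1·(64 - 1)/(1) = 63.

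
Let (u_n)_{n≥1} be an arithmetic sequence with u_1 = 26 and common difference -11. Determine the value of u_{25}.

-238

u_n = 26 + (n - 1)·(-11).
u_{25} = 26 + 24·(-11) = -238.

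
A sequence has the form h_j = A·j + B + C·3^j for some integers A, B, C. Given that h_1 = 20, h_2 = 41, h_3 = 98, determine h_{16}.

At j = 1, 2, 3: A + B + 3C = 20; 2A + B + 9C = 41; 3A + B + 27C = 98.
Subtracting the first from the second: A + 6C = 21.
Subtracting the second from the third: A + 18C = 57.
Solving: C = 3, A = 3, then B = 8.
Therefore h_{16} = 48 + 8 + 3·43046721 = 129140219.

129140219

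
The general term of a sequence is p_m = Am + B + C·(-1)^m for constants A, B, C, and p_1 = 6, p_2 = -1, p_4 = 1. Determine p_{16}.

The three given values yield: A + B - C = 6; 2A + B + C = -1; 4A + B + C = 1.
Subtracting the first from the second: A + 2C = -7.
Subtracting the second from the third: 2A = 2.
Solving: C = -4, A = 1, then B = 1.
So p_m = 1·m + 1 + (-4)·(-1)^m; at m=16 this is 13.

13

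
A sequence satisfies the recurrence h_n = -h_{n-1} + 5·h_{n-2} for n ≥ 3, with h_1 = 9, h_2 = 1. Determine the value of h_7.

1749

Step forward from the initial values:
h_3 = 44;  h_4 = -39;  h_5 = 259;  h_6 = -454;  h_7 = 1749.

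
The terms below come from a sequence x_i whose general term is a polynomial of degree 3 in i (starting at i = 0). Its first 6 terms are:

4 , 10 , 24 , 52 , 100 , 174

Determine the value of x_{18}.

6232

1st diffs: 6, 14, 28, 48, 74.
2nd diffs: 8, 14, 20, 26.
3rd diffs: 6, 6, 6 (constant).
Newton forward-difference form: x_i = 4 + 6·C(i,1) + 8·C(i,2) + 6·C(i,3).
At i = 18: i = 18, so x_{18} = 4 + 108 + 1224 + 4896 = 6232.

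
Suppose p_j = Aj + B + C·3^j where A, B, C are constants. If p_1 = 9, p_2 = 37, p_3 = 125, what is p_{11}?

885709

The three given values yield: A + B + 3C = 9; 2A + B + 9C = 37; 3A + B + 27C = 125.
Subtracting the first from the second: A + 6C = 28.
Subtracting the second from the third: A + 18C = 88.
Solving: C = 5, A = -2, then B = -4.
So p_j = -2·j + (-4) + 5·3^j; at j=11 this is 885709.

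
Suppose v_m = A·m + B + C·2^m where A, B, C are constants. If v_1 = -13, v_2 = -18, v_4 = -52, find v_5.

-99

At m = 1, 2, 4: A + B + 2C = -13; 2A + B + 4C = -18; 4A + B + 16C = -52.
Subtracting the first from the second: A + 2C = -5.
Subtracting the second from the third: 2A + 12C = -34.
Solving: C = -3, A = 1, then B = -8.
Therefore v_5 = 5 + (-8) + (-3)·32 = -99.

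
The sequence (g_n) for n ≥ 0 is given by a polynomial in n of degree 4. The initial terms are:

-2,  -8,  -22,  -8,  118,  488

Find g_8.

5102

1st diffs: -6, -14, 14, 126, 370.
2nd diffs: -8, 28, 112, 244.
3rd diffs: 36, 84, 132.
4th diffs: 48, 48 (constant).
Newton forward-difference form: g_n = -2 + (-6)·C(n,1) + (-8)·C(n,2) + 36·C(n,3) + 48·C(n,4).
At n = 8: n = 8, so g_8 = -2 - 48 - 224 + 2016 + 3360 = 5102.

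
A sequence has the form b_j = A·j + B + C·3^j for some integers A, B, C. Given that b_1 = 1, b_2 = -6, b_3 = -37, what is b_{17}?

The three given values yield: A + B + 3C = 1; 2A + B + 9C = -6; 3A + B + 27C = -37.
Subtracting the first from the second: A + 6C = -7.
Subtracting the second from the third: A + 18C = -31.
Solving: C = -2, A = 5, then B = 2.
Therefore b_{17} = 85 + 2 + (-2)·129140163 = -258280239.

-258280239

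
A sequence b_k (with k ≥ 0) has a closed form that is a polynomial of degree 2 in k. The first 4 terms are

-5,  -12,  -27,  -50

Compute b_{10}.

-435

1st diffs: -7, -15, -23.
2nd diffs: -8, -8 (constant).
Newton forward-difference form: b_k = -5 + (-7)·C(k,1) + (-8)·C(k,2).
At k = 10: k = 10, so b_{10} = -5 - 70 - 360 = -435.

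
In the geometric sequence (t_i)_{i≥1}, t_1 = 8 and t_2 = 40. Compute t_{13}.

1953125000

Common ratio r = 5.
t_i = 8·5^(i-1).
t_{13} = 8·5^12 = 1953125000.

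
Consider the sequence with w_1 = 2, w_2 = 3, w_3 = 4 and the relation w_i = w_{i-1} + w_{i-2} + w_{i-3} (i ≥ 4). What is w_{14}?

Iterate the recurrence:
w_4 = 9, w_5 = 16, w_6 = 29, …, w_{11} = 616, w_{12} = 1133, w_{13} = 2084, w_{14} = 3833.

3833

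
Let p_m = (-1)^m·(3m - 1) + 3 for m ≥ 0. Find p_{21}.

-59

(-1)^21 = -1; 3m - 1 at m=21 is 62; so p_{21} = -59.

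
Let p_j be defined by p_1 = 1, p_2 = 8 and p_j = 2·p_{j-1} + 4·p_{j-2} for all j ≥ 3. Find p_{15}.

Iterate the recurrence:
p_3 = 20;  p_4 = 72;  p_5 = 224;  …;  p_{12} = 841728;  p_{13} = 2723840;  p_{14} = 8814592;  p_{15} = 28524544.

28524544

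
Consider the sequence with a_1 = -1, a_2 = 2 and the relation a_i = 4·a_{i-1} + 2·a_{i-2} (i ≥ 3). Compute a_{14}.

84801152

a_3 = 6, a_4 = 28, a_5 = 124, …, a_{11} = 962656, a_{12} = 4283328, a_{13} = 19058624, a_{14} = 84801152.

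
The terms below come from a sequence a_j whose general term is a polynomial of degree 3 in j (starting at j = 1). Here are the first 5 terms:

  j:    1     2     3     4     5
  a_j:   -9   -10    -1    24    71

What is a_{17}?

1st diffs: -1, 9, 25, 47.
2nd diffs: 10, 16, 22.
3rd diffs: 6, 6 (constant).
So a_j = j^3 - j^2 - 5j - 4.
Evaluating at j = 17 gives a_{17} = 4535.

4535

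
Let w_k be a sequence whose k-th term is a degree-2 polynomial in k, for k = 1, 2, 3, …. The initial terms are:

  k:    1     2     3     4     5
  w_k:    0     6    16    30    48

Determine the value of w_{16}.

510

1st diffs: 6, 10, 14, 18.
2nd diffs: 4, 4, 4 (constant).
Newton forward-difference form: w_k = 6·C(k-1,1) + 4·C(k-1,2).
At k = 16: k-1 = 15, so w_{16} = 90 + 420 = 510.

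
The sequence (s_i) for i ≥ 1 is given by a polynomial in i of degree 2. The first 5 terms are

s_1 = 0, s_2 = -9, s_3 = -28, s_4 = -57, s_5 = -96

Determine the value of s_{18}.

1st diffs: -9, -19, -29, -39.
2nd diffs: -10, -10, -10 (constant).
So s_i = -5i^2 + 6i - 1.
Evaluating at i = 18 gives s_{18} = -1513.

-1513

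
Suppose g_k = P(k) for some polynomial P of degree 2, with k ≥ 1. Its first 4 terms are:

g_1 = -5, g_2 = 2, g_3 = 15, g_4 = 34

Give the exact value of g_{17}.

1st diffs: 7, 13, 19.
2nd diffs: 6, 6 (constant).
So g_k = 3k^2 - 2k - 6.
Evaluating at k = 17 gives g_{17} = 827.

827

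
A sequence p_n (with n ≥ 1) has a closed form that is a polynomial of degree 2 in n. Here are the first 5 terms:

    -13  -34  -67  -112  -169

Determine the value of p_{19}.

-2227

1st diffs: -21, -33, -45, -57.
2nd diffs: -12, -12, -12 (constant).
So p_n = -6n^2 - 3n - 4.
Evaluating at n = 19 gives p_{19} = -2227.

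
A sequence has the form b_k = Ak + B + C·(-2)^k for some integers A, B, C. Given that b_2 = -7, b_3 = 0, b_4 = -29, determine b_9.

Plug in k = 2, 3, 4: 2A + B + 4C = -7; 3A + B - 8C = 0; 4A + B + 16C = -29.
Subtracting the first from the second: A - 12C = 7.
Subtracting the second from the third: A + 24C = -29.
Solving: C = -1, A = -5, then B = 7.
Hence b_9 = -5·9 + 7 + (-1)·(-512) = 474.

474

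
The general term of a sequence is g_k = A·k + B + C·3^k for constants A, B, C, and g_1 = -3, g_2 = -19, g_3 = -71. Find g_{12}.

Plug in k = 1, 2, 3: A + B + 3C = -3; 2A + B + 9C = -19; 3A + B + 27C = -71.
Subtracting the first from the second: A + 6C = -16.
Subtracting the second from the third: A + 18C = -52.
Solving: C = -3, A = 2, then B = 4.
So g_k = 2·k + 4 + (-3)·3^k; at k=12 this is -1594295.

-1594295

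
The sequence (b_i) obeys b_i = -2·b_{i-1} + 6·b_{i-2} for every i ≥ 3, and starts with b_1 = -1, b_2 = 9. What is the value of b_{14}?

40442304

Compute successive terms:
b_3 = -24;  b_4 = 102;  b_5 = -348;  …;  b_{11} = -834432;  b_{12} = 3042912;  b_{13} = -11092416;  b_{14} = 40442304.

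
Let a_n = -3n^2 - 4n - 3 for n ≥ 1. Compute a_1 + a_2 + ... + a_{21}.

-10920

Over n = 1..21: Σn = 231, Σn² = 3311.
Total = (-3)·3311 + (-4)·231 + (-3)·21 = -10920.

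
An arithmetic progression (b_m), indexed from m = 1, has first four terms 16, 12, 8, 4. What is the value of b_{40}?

Common difference d = -4.
b_m = 16 + (m - 1)·(-4).
b_{40} = 16 + 39·(-4) = -140.

-140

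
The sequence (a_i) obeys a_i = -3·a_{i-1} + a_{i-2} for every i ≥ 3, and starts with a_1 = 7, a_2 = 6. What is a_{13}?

-1813313

Step forward from the initial values:
a_3 = -11, a_4 = 39, a_5 = -128, …, a_{10} = 50331, a_{11} = -166232, a_{12} = 549027, a_{13} = -1813313.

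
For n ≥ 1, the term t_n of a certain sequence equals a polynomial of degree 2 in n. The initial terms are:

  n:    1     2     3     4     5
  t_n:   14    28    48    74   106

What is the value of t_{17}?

958

1st diffs: 14, 20, 26, 32.
2nd diffs: 6, 6, 6 (constant).
So t_n = 3n^2 + 5n + 6.
Evaluating at n = 17 gives t_{17} = 958.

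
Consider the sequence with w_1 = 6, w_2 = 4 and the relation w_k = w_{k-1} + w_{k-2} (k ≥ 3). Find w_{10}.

262

Iterate the recurrence:
w_3 = 10; w_4 = 14; w_5 = 24; w_6 = 38; w_7 = 62; w_8 = 100; w_9 = 162; w_{10} = 262.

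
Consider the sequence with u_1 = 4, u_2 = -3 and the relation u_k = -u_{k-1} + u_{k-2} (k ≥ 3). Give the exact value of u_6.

Compute successive terms:
u_3 = 7  u_4 = -10  u_5 = 17  u_6 = -27.

-27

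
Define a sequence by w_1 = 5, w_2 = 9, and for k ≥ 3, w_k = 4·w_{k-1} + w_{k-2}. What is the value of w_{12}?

17940701

Iterate the recurrence:
w_3 = 41, w_4 = 173, w_5 = 733, w_6 = 3105, w_7 = 13153, w_8 = 55717, w_9 = 236021, w_{10} = 999801, w_{11} = 4235225, w_{12} = 17940701.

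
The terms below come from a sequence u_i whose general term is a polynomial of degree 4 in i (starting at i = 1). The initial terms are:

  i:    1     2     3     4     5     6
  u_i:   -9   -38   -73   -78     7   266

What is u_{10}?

1st diffs: -29, -35, -5, 85, 259.
2nd diffs: -6, 30, 90, 174.
3rd diffs: 36, 60, 84.
4th diffs: 24, 24 (constant).
Newton forward-difference form: u_i = -9 + (-29)·C(i-1,1) + (-6)·C(i-1,2) + 36·C(i-1,3) + 24·C(i-1,4).
At i = 10: i-1 = 9, so u_{10} = -9 - 261 - 216 + 3024 + 3024 = 5562.

5562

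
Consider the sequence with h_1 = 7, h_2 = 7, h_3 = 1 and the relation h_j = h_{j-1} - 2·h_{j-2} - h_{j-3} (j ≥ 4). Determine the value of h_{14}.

700

Iterate the recurrence:
h_4 = -20  h_5 = -29  h_6 = 10  …  h_{11} = -290  h_{12} = 541  h_{13} = 1492  h_{14} = 700.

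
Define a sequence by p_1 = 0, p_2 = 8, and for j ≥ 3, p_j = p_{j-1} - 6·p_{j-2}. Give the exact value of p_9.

-4312

Applying the relation repeatedly:
p_3 = 8  p_4 = -40  p_5 = -88  p_6 = 152  p_7 = 680  p_8 = -232  p_9 = -4312.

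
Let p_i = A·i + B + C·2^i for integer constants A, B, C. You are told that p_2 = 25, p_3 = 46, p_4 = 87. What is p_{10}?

Plug in i = 2, 3, 4: 2A + B + 4C = 25; 3A + B + 8C = 46; 4A + B + 16C = 87.
Subtracting the first from the second: A + 4C = 21.
Subtracting the second from the third: A + 8C = 41.
Solving: C = 5, A = 1, then B = 3.
So p_i = 1·i + 3 + 5·2^i; at i=10 this is 5133.

5133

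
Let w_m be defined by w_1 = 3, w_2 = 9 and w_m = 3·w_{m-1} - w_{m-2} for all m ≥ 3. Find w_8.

w_3 = 24;  w_4 = 63;  w_5 = 165;  w_6 = 432;  w_7 = 1131;  w_8 = 2961.

2961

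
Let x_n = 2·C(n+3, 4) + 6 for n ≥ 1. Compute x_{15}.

6126

C(18, 4) = 3060, so x_{15} = 6126.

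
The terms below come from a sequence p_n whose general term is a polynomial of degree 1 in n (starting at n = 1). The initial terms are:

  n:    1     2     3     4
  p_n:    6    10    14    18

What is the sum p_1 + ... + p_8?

1st diffs: 4, 4, 4 (constant).
So p_n = 4n + 2.
Continuing: 22, 26, 30, 34.
Summing n = 1..8 (8 terms) gives 160.

160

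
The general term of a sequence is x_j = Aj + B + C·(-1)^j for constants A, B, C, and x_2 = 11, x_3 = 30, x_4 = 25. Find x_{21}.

Write the equations: 2A + B + C = 11; 3A + B - C = 30; 4A + B + C = 25.
Subtracting the first from the second: A - 2C = 19.
Subtracting the second from the third: A + 2C = -5.
Solving: C = -6, A = 7, then B = 3.
Therefore x_{21} = 147 + 3 + (-6)·(-1) = 156.

156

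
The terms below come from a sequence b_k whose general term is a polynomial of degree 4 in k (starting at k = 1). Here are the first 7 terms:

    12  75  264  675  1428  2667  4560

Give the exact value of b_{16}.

90627

1st diffs: 63, 189, 411, 753, 1239, 1893.
2nd diffs: 126, 222, 342, 486, 654.
3rd diffs: 96, 120, 144, 168.
4th diffs: 24, 24, 24 (constant).
Newton forward-difference form: b_k = 12 + 63·C(k-1,1) + 126·C(k-1,2) + 96·C(k-1,3) + 24·C(k-1,4).
At k = 16: k-1 = 15, so b_{16} = 12 + 945 + 13230 + 43680 + 32760 = 90627.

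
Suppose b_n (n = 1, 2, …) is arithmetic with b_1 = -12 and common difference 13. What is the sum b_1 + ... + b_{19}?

1995

b_n = -12 + (n - 1)·13.
b_{19} = 222; S = 19·(-12 + 222)/2 = 1995.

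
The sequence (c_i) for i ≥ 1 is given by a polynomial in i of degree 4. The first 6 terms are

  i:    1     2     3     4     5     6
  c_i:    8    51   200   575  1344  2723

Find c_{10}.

1st diffs: 43, 149, 375, 769, 1379.
2nd diffs: 106, 226, 394, 610.
3rd diffs: 120, 168, 216.
4th diffs: 48, 48 (constant).
Newton forward-difference form: c_i = 8 + 43·C(i-1,1) + 106·C(i-1,2) + 120·C(i-1,3) + 48·C(i-1,4).
At i = 10: i-1 = 9, so c_{10} = 8 + 387 + 3816 + 10080 + 6048 = 20339.

20339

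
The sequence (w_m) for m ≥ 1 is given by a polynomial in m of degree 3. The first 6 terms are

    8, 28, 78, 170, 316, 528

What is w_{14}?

6040

1st diffs: 20, 50, 92, 146, 212.
2nd diffs: 30, 42, 54, 66.
3rd diffs: 12, 12, 12 (constant).
Newton forward-difference form: w_m = 8 + 20·C(m-1,1) + 30·C(m-1,2) + 12·C(m-1,3).
At m = 14: m-1 = 13, so w_{14} = 8 + 260 + 2340 + 3432 = 6040.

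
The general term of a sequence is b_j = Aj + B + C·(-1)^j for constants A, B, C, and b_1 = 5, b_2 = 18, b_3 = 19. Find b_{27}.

187

Write the equations: A + B - C = 5; 2A + B + C = 18; 3A + B - C = 19.
Subtracting the first from the second: A + 2C = 13.
Subtracting the second from the third: A - 2C = 1.
Solving: C = 3, A = 7, then B = 1.
Therefore b_{27} = 189 + 1 + 3·(-1) = 187.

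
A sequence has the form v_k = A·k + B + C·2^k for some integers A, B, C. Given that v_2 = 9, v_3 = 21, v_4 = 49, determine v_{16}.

Write the equations: 2A + B + 4C = 9; 3A + B + 8C = 21; 4A + B + 16C = 49.
Subtracting the first from the second: A + 4C = 12.
Subtracting the second from the third: A + 8C = 28.
Solving: C = 4, A = -4, then B = 1.
Hence v_{16} = -4·16 + 1 + 4·65536 = 262081.

262081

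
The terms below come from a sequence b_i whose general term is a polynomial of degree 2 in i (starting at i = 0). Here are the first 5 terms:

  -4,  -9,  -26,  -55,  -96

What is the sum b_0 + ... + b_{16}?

1st diffs: -5, -17, -29, -41.
2nd diffs: -12, -12, -12 (constant).
So b_i = -6i^2 + i - 4.
Continuing: …, -149, -214, -291, -380, …, b_{16} = -1524.
Summing i = 0..16 (17 terms) gives -8908.

-8908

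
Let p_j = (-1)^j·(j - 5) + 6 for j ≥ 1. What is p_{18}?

(-1)^18 = 1; j - 5 at j=18 is 13; so p_{18} = 19.

19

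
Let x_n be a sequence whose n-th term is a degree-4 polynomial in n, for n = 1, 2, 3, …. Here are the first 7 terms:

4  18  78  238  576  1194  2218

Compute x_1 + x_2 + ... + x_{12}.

56830

1st diffs: 14, 60, 160, 338, 618, 1024.
2nd diffs: 46, 100, 178, 280, 406.
3rd diffs: 54, 78, 102, 126.
4th diffs: 24, 24, 24 (constant).
Newton forward-difference form: x_n = 4 + 14·C(n-1,1) + 46·C(n-1,2) + 54·C(n-1,3) + 24·C(n-1,4).
Continuing: …, 3798, 6108, 9346, 13734, …, x_{12} = 19518.
Summing n = 1..12 (12 terms) gives 56830.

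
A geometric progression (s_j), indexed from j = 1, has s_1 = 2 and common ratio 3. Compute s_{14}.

3188646

s_j = 2·3^(j-1).
s_{14} = 2·3^13 = 3188646.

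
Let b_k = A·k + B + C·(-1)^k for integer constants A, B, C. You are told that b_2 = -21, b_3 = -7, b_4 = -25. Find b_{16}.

-49

At k = 2, 3, 4: 2A + B + C = -21; 3A + B - C = -7; 4A + B + C = -25.
Subtracting the first from the second: A - 2C = 14.
Subtracting the second from the third: A + 2C = -18.
Solving: C = -8, A = -2, then B = -9.
So b_k = -2·k + (-9) + (-8)·(-1)^k; at k=16 this is -49.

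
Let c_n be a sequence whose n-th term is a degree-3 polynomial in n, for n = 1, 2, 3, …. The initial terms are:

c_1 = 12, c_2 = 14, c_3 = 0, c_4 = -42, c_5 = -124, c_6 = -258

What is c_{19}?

1st diffs: 2, -14, -42, -82, -134.
2nd diffs: -16, -28, -40, -52.
3rd diffs: -12, -12, -12 (constant).
Newton forward-difference form: c_n = 12 + 2·C(n-1,1) + (-16)·C(n-1,2) + (-12)·C(n-1,3).
At n = 19: n-1 = 18, so c_{19} = 12 + 36 - 2448 - 9792 = -12192.

-12192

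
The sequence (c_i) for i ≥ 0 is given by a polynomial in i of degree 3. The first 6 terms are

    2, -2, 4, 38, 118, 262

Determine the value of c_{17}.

1st diffs: -4, 6, 34, 80, 144.
2nd diffs: 10, 28, 46, 64.
3rd diffs: 18, 18, 18 (constant).
So c_i = 3i^3 - 4i^2 - 3i + 2.
Evaluating at i = 17 gives c_{17} = 13534.

13534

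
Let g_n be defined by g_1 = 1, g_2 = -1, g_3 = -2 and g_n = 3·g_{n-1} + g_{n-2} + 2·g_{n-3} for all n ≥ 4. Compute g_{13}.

-387459

Applying the relation repeatedly:
g_4 = -5; g_5 = -19; g_6 = -66; g_7 = -227; g_8 = -785; g_9 = -2714; g_{10} = -9381; g_{11} = -32427; g_{12} = -112090; g_{13} = -387459.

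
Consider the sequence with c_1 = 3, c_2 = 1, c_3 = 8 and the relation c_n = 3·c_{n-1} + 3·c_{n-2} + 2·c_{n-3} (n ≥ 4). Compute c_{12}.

Step forward from the initial values:
c_4 = 33; c_5 = 125; c_6 = 490; c_7 = 1911; c_8 = 7453; c_9 = 29072; c_{10} = 113397; c_{11} = 442313; c_{12} = 1725274.

1725274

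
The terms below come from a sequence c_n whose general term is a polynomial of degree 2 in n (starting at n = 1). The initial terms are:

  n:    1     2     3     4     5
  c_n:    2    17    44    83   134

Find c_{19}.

2108

1st diffs: 15, 27, 39, 51.
2nd diffs: 12, 12, 12 (constant).
Newton forward-difference form: c_n = 2 + 15·C(n-1,1) + 12·C(n-1,2).
At n = 19: n-1 = 18, so c_{19} = 2 + 270 + 1836 = 2108.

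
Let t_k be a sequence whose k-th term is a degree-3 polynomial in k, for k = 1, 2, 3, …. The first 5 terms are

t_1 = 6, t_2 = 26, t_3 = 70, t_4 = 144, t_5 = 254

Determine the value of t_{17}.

6566

1st diffs: 20, 44, 74, 110.
2nd diffs: 24, 30, 36.
3rd diffs: 6, 6 (constant).
So t_k = k^3 + 6k^2 - 5k + 4.
Evaluating at k = 17 gives t_{17} = 6566.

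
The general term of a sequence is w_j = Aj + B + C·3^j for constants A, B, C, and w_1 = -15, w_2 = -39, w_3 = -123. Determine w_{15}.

-71744451

The three given values yield: A + B + 3C = -15; 2A + B + 9C = -39; 3A + B + 27C = -123.
Subtracting the first from the second: A + 6C = -24.
Subtracting the second from the third: A + 18C = -84.
Solving: C = -5, A = 6, then B = -6.
Therefore w_{15} = 90 + (-6) + (-5)·14348907 = -71744451.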